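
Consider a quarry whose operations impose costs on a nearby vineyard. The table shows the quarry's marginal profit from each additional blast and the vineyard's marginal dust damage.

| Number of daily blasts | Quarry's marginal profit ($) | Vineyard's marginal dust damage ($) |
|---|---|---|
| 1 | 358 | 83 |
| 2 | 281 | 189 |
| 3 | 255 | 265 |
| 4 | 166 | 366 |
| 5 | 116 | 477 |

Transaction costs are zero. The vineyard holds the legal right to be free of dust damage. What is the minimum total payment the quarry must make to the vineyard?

$272

Efficient level: marginal profit ≥ marginal dust damage through level 2, so k* = 2.
With the vineyard holding the right, the quarry must at least compensate total damage at k*: 83 + 189 = 272.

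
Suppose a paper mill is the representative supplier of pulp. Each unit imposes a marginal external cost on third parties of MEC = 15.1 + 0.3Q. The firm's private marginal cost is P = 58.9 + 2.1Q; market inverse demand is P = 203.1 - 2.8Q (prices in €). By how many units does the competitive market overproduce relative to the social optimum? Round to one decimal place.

4.6 units

Market equilibrium (private): 58.9 + 2.1Q = 203.1 - 2.8Q → Q_m = 29.4286.
Social marginal cost = private MC + MEC = 74.0 + 2.4Q.
Set SMC = demand: 74.0 + 2.4Q = 203.1 - 2.8Q → Q* = 24.8269.
Gap = |29.4286 − 24.8269| = 4.6017.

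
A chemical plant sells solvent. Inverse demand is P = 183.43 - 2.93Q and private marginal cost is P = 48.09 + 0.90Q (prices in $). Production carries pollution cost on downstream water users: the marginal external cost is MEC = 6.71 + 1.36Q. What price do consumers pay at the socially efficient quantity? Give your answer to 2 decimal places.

P = $110.81

Social marginal cost = private MC + MEC = 54.80 + 2.26Q.
Set SMC = demand: 54.80 + 2.26Q = 183.43 - 2.93Q → Q* = 24.7842.
Consumer price on the demand curve at Q*: 183.43 − 2.93×24.7842 = 110.8123.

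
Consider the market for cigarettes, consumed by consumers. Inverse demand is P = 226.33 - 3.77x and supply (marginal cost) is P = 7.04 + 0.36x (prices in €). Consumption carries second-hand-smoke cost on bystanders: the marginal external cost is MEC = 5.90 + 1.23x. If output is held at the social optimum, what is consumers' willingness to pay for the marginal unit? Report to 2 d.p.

P = €76.24

Social marginal benefit = demand − MEC = 220.43 - 5.00x.
Set SMB = MC: 220.43 - 5.00x = 7.04 + 0.36x → x* = 39.8116.
Consumer price on the demand curve at x*: 226.33 − 3.77×39.8116 = 76.2403.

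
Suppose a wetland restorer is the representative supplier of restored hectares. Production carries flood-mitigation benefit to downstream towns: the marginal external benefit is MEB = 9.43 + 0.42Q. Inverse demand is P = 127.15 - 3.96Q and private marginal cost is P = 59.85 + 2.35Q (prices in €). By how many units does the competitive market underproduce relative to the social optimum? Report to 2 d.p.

Market equilibrium (private): 59.85 + 2.35Q = 127.15 - 3.96Q → Q_m = 10.6656.
Social marginal cost = private MC − MEB = 50.42 + 1.93Q.
Set SMC = demand: 50.42 + 1.93Q = 127.15 - 3.96Q → Q* = 13.0272.
Gap = |10.6656 − 13.0272| = 2.3616.

2.36 units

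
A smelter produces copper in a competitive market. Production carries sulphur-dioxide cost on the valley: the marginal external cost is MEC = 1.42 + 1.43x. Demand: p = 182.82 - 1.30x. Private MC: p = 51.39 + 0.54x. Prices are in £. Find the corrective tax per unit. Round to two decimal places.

tax = £58.27 per unit

Social marginal cost = private MC + MEC = 52.81 + 1.97x.
Set SMC = demand: 52.81 + 1.97x = 182.82 - 1.30x → x* = 39.7584.
The Pigouvian tax equals MEC at x*: 1.42 + 1.43×39.7584 = 58.2745.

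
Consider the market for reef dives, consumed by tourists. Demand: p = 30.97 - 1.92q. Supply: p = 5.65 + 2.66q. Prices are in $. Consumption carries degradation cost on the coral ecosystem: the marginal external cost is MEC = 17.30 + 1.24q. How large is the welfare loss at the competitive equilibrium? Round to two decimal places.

DWL = $50.13

Market equilibrium (private): 5.65 + 2.66q = 30.97 - 1.92q → q_m = 5.5284.
Social marginal benefit = demand − MEC = 13.67 - 3.16q.
Set SMB = MC: 13.67 - 3.16q = 5.65 + 2.66q → q* = 1.3780.
Height of the DWL triangle at q_m is MC(q_m) − SMB(q_m) = MEC(q_m) = 24.1552.
DWL = ½ × 4.1504 × 24.1552 = 50.1269.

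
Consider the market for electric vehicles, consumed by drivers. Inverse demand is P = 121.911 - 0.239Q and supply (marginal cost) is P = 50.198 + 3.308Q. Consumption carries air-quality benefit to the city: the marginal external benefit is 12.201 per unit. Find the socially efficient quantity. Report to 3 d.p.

Social marginal benefit = demand + MEB = 134.112 - 0.239Q.
Set SMB = MC: 134.112 - 0.239Q = 50.198 + 3.308Q → Q* = 23.6577.

Q* = 23.658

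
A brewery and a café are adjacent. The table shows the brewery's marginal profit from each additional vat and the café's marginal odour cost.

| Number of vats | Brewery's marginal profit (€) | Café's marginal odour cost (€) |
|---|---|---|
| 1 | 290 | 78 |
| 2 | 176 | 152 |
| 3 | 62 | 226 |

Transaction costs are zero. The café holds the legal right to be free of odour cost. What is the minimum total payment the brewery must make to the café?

Efficient level: marginal profit ≥ marginal odour cost through level 2, so k* = 2.
With the café holding the right, the brewery must at least compensate total damage at k*: 78 + 152 = 230.

€230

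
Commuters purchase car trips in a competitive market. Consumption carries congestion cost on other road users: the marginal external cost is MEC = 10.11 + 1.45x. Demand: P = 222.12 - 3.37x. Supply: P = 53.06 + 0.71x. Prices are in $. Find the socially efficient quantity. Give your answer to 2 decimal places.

Social marginal benefit = demand − MEC = 212.01 - 4.82x.
Set SMB = MC: 212.01 - 4.82x = 53.06 + 0.71x → x* = 28.7432.

x* = 28.74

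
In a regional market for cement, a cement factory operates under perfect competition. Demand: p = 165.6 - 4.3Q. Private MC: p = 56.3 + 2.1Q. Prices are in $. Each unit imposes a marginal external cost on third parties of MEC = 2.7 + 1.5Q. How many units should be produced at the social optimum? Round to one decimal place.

Q* = 13.5

Social marginal cost = private MC + MEC = 59.0 + 3.6Q.
Set SMC = demand: 59.0 + 3.6Q = 165.6 - 4.3Q → Q* = 13.4937.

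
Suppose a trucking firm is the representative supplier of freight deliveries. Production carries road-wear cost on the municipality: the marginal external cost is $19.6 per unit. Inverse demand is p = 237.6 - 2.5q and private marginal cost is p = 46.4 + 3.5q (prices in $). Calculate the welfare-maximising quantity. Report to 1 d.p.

q* = 28.6

Social marginal cost = private MC + MEC = 66.0 + 3.5q.
Set SMC = demand: 66.0 + 3.5q = 237.6 - 2.5q → q* = 28.6000.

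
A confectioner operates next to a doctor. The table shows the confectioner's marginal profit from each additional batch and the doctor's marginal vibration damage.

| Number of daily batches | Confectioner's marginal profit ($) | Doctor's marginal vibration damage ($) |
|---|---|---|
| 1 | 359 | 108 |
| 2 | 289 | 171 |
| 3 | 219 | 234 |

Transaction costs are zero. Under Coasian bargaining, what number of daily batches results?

Bargaining reaches the level where marginal profit last exceeds marginal vibration damage.
That holds through level 2 (289 ≥ 171) but not at 3 (219 < 234).

2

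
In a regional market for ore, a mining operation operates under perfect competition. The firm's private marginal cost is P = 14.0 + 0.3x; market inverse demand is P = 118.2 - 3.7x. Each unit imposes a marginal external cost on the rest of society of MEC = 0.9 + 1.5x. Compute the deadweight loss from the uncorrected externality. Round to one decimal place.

Market equilibrium (private): 14.0 + 0.3x = 118.2 - 3.7x → x_m = 26.0500.
Social marginal cost = private MC + MEC = 14.9 + 1.8x.
Set SMC = demand: 14.9 + 1.8x = 118.2 - 3.7x → x* = 18.7818.
Between x* and x_m the wedge SMC − demand runs linearly from 0 to MEC(x_m), so the loss is a triangle.
DWL = ½ × 7.2682 × 39.9750 = 145.2731.

DWL = 145.3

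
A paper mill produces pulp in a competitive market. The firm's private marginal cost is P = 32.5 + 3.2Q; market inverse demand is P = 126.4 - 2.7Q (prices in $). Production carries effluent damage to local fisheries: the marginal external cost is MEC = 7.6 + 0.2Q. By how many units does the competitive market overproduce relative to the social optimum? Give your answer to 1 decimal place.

1.8 units

Market equilibrium (private): 32.5 + 3.2Q = 126.4 - 2.7Q → Q_m = 15.9153.
Social marginal cost = private MC + MEC = 40.1 + 3.4Q.
Set SMC = demand: 40.1 + 3.4Q = 126.4 - 2.7Q → Q* = 14.1475.
Gap = |15.9153 − 14.1475| = 1.7678.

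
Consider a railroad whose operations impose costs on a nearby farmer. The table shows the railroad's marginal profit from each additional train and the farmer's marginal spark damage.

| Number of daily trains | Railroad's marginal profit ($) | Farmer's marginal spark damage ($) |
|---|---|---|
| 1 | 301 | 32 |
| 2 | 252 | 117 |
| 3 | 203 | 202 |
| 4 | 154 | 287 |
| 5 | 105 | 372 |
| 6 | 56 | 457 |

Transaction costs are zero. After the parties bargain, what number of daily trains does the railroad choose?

Bargaining reaches the level where marginal profit last exceeds marginal spark damage.
That holds through level 3 (203 ≥ 202) but not at 4 (154 < 287).

3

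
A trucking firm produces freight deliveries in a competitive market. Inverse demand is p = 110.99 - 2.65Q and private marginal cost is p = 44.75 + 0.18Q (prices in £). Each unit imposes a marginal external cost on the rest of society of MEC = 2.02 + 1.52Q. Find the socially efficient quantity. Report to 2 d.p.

Q* = 14.76

Social marginal cost = private MC + MEC = 46.77 + 1.70Q.
Set SMC = demand: 46.77 + 1.70Q = 110.99 - 2.65Q → Q* = 14.7632.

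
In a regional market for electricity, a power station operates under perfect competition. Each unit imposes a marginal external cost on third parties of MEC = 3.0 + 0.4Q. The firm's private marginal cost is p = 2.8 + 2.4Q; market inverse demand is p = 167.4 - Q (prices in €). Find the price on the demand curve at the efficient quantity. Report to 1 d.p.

Social marginal cost = private MC + MEC = 5.8 + 2.8Q.
Set SMC = demand: 5.8 + 2.8Q = 167.4 - Q → Q* = 42.5263.
Consumer price on the demand curve at Q*: 167.4 − 1.0×42.5263 = 124.8737.

P = €124.9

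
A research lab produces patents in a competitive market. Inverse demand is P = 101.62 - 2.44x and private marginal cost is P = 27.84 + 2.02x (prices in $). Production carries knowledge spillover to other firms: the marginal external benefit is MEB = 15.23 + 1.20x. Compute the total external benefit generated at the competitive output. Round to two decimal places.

Market equilibrium (private): 27.84 + 2.02x = 101.62 - 2.44x → x_m = 16.5426.
Total external benefit = ∫₀^{x_m} (15.23 + 1.20x) dx = 15.23×16.5426 + ½×1.20×16.5426² = 416.1384.

$416.14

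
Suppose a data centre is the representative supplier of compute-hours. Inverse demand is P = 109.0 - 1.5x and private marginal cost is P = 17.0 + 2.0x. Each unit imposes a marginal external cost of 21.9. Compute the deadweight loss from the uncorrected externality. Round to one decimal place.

DWL = 68.5

Market equilibrium (private): 17.0 + 2.0x = 109.0 - 1.5x → x_m = 26.2857.
Social marginal cost = private MC + MEC = 38.9 + 2.0x.
Set SMC = demand: 38.9 + 2.0x = 109.0 - 1.5x → x* = 20.0286.
Between x* and x_m the wedge SMC − demand runs linearly from 0 to MEC(x_m), so the loss is a triangle.
DWL = ½ × 6.2571 × 21.9000 = 68.5152.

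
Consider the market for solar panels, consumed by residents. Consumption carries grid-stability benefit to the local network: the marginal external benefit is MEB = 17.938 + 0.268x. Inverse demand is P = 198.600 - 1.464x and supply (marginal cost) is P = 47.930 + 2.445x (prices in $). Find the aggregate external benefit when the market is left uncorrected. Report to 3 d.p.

Market equilibrium (private): 47.930 + 2.445x = 198.600 - 1.464x → x_m = 38.5444.
Total external benefit = ∫₀^{x_m} (17.938 + 0.268x) dx = 17.938×38.5444 + ½×0.268×38.5444² = 890.4893.

$890.489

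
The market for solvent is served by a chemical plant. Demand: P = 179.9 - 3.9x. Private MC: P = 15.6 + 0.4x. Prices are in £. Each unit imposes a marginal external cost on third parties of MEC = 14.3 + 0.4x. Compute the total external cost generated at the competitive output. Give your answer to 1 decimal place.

£838.4

Market equilibrium (private): 15.6 + 0.4x = 179.9 - 3.9x → x_m = 38.2093.
Total external cost = ∫₀^{x_m} (14.3 + 0.4x) dx = 14.3×38.2093 + ½×0.4×38.2093² = 838.3831.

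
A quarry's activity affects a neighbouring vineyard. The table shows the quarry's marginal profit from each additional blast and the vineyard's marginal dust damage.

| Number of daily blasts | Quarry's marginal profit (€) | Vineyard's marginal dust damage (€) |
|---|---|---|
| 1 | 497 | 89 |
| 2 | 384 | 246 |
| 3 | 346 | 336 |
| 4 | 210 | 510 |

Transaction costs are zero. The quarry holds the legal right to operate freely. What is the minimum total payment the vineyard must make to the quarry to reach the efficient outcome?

€210

Left alone the quarry would choose level 4 (marginal profit stays positive).
Efficient level: k* = 3 (marginal profit ≥ marginal dust damage through 3).
The vineyard must at least cover the quarry's forgone profit from cutting 4→3: 210 = 210.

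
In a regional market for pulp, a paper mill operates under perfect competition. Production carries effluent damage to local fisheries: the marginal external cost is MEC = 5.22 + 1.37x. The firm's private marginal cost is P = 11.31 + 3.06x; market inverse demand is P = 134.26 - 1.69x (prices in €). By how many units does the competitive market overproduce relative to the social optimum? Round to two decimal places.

6.65 units

Market equilibrium (private): 11.31 + 3.06x = 134.26 - 1.69x → x_m = 25.8842.
Social marginal cost = private MC + MEC = 16.53 + 4.43x.
Set SMC = demand: 16.53 + 4.43x = 134.26 - 1.69x → x* = 19.2369.
Gap = |25.8842 − 19.2369| = 6.6473.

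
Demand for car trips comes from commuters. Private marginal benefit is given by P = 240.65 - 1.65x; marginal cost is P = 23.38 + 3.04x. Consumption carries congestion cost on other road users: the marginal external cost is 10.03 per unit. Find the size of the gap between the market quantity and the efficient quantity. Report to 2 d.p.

Market equilibrium (private): 23.38 + 3.04x = 240.65 - 1.65x → x_m = 46.3262.
Social marginal benefit = demand − MEC = 230.62 - 1.65x.
Set SMB = MC: 230.62 - 1.65x = 23.38 + 3.04x → x* = 44.1876.
Gap = |46.3262 − 44.1876| = 2.1386.

2.14 units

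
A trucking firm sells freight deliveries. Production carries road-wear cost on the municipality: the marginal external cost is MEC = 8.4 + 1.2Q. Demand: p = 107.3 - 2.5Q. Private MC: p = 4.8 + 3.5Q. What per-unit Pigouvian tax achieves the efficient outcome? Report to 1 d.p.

tax = 24.1 per unit

Social marginal cost = private MC + MEC = 13.2 + 4.7Q.
Set SMC = demand: 13.2 + 4.7Q = 107.3 - 2.5Q → Q* = 13.0694.
The Pigouvian tax equals MEC at Q*: 8.4 + 1.2×13.0694 = 24.0833.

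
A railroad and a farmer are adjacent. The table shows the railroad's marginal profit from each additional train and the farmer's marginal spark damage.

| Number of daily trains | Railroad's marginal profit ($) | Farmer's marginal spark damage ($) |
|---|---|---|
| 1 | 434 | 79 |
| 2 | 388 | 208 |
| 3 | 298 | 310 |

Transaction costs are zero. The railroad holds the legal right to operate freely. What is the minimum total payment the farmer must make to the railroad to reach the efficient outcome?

Left alone the railroad would choose level 3 (marginal profit stays positive).
Efficient level: k* = 2 (marginal profit ≥ marginal spark damage through 2).
The farmer must at least cover the railroad's forgone profit from cutting 3→2: 298 = 298.

$298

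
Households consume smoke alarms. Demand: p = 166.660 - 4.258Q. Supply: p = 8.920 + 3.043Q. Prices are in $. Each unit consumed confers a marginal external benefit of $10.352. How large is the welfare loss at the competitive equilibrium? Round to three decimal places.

DWL = $7.339

Market equilibrium (private): 8.920 + 3.043Q = 166.660 - 4.258Q → Q_m = 21.6053.
Social marginal benefit = demand + MEB = 177.012 - 4.258Q.
Set SMB = MC: 177.012 - 4.258Q = 8.920 + 3.043Q → Q* = 23.0231.
The welfare-loss triangle has base |Q_m − Q*| and height MEB(Q_m) (the vertical gap between SMB and MC is zero at Q* and MEB at Q_m).
DWL = ½ × 1.4178 × 10.3520 = 7.3385.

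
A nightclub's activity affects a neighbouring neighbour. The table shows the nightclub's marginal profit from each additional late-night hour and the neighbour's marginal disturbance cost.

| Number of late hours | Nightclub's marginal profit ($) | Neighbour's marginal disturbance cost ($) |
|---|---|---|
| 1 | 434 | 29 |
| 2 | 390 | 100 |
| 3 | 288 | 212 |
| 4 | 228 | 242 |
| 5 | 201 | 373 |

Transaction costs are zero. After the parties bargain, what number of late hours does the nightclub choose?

3

Bargaining reaches the level where marginal profit last exceeds marginal disturbance cost.
That holds through level 3 (288 ≥ 212) but not at 4 (228 < 242).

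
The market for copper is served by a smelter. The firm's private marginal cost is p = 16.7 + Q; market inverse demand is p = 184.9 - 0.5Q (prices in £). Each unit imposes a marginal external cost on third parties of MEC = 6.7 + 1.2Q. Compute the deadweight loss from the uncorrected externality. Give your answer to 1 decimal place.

Market equilibrium (private): 16.7 + Q = 184.9 - 0.5Q → Q_m = 112.1333.
Social marginal cost = private MC + MEC = 23.4 + 2.2Q.
Set SMC = demand: 23.4 + 2.2Q = 184.9 - 0.5Q → Q* = 59.8148.
Height of the DWL triangle at Q_m is SMC(Q_m) − demand(Q_m) = MEC(Q_m) = 141.2600.
DWL = ½ × 52.3185 × 141.2600 = 3695.2557.

DWL = £3695.3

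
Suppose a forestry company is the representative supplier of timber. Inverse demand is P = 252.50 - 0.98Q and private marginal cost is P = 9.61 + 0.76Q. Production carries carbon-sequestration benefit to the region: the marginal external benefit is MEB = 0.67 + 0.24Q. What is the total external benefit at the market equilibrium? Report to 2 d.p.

2431.84

Market equilibrium (private): 9.61 + 0.76Q = 252.50 - 0.98Q → Q_m = 139.5920.
Total external benefit = ∫₀^{Q_m} (0.67 + 0.24Q) dQ = 0.67×139.5920 + ½×0.24×139.5920² = 2431.8378.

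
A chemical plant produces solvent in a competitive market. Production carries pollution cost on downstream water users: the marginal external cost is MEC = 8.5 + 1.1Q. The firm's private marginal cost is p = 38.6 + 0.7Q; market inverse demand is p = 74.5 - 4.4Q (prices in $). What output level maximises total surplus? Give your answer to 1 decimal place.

Q* = 4.4

Social marginal cost = private MC + MEC = 47.1 + 1.8Q.
Set SMC = demand: 47.1 + 1.8Q = 74.5 - 4.4Q → Q* = 4.4194.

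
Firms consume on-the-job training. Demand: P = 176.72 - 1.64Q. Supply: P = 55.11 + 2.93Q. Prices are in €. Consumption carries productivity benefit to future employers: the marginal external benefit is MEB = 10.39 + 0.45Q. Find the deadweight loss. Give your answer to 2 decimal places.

DWL = €60.70

Market equilibrium (private): 55.11 + 2.93Q = 176.72 - 1.64Q → Q_m = 26.6105.
Social marginal benefit = demand + MEB = 187.11 - 1.19Q.
Set SMB = MC: 187.11 - 1.19Q = 55.11 + 2.93Q → Q* = 32.0388.
The loss is the area between SMB and MC from Q* to Q_m; with linear curves that's a triangle of height MEB(Q_m).
DWL = ½ × 5.4283 × 22.3647 = 60.7012.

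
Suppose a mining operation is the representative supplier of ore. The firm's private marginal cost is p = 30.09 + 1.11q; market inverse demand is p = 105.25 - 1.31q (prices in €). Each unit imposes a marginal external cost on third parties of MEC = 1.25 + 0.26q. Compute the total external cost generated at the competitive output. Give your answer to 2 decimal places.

€164.22

Market equilibrium (private): 30.09 + 1.11q = 105.25 - 1.31q → q_m = 31.0579.
Total external cost = ∫₀^{q_m} (1.25 + 0.26q) dq = 1.25×31.0579 + ½×0.26×31.0579² = 164.2195.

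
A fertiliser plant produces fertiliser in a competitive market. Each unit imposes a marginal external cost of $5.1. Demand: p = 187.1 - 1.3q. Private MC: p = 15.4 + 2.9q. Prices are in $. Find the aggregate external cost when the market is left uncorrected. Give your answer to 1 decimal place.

Market equilibrium (private): 15.4 + 2.9q = 187.1 - 1.3q → q_m = 40.8810.
Total external cost = MEC × q_m = 5.1 × 40.8810 = 208.4931.

$208.5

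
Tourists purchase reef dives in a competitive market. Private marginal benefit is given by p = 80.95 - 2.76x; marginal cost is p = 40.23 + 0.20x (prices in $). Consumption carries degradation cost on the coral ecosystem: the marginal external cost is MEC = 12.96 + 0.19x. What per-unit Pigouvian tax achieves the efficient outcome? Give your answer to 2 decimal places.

Social marginal benefit = demand − MEC = 67.99 - 2.95x.
Set SMB = MC: 67.99 - 2.95x = 40.23 + 0.20x → x* = 8.8127.
The Pigouvian tax equals MEC at x*: 12.96 + 0.19×8.8127 = 14.6344.

tax = $14.63 per unit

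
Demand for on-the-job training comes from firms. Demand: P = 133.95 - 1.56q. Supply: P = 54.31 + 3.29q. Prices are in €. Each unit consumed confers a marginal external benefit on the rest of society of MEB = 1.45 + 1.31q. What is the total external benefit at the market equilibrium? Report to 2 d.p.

€200.42

Market equilibrium (private): 54.31 + 3.29q = 133.95 - 1.56q → q_m = 16.4206.
Total external benefit = ∫₀^{q_m} (1.45 + 1.31q) dq = 1.45×16.4206 + ½×1.31×16.4206² = 200.4215.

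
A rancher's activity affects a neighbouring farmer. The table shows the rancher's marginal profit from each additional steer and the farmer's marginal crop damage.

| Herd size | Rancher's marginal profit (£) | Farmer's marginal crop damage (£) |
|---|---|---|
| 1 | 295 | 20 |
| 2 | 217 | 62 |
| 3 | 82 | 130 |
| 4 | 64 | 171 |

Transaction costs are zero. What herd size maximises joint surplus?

Bargaining reaches the level where marginal profit last exceeds marginal crop damage.
That holds through level 2 (217 ≥ 62) but not at 3 (82 < 130).

2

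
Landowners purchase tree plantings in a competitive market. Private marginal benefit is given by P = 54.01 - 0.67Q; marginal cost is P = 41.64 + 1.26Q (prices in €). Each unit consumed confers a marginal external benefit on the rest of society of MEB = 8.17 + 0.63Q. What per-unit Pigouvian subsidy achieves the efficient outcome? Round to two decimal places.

subsidy = €18.12 per unit

Social marginal benefit = demand + MEB = 62.18 - 0.04Q.
Set SMB = MC: 62.18 - 0.04Q = 41.64 + 1.26Q → Q* = 15.8000.
The Pigouvian subsidy equals MEB at Q*: 8.17 + 0.63×15.8000 = 18.1240.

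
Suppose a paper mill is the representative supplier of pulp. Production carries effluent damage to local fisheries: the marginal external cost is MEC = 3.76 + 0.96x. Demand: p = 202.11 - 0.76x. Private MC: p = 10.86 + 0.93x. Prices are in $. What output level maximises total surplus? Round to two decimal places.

x* = 70.75

Social marginal cost = private MC + MEC = 14.62 + 1.89x.
Set SMC = demand: 14.62 + 1.89x = 202.11 - 0.76x → x* = 70.7509.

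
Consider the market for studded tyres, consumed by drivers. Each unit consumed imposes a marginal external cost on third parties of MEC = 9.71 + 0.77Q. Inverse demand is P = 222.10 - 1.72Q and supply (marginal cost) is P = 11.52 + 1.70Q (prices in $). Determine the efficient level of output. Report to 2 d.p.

Q* = 47.94

Social marginal benefit = demand − MEC = 212.39 - 2.49Q.
Set SMB = MC: 212.39 - 2.49Q = 11.52 + 1.70Q → Q* = 47.9403.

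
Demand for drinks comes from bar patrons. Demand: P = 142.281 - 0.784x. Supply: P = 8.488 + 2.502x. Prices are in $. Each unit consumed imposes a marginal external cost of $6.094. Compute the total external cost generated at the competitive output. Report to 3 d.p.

Market equilibrium (private): 8.488 + 2.502x = 142.281 - 0.784x → x_m = 40.7161.
Total external cost = MEC × x_m = 6.094 × 40.7161 = 248.1239.

$248.124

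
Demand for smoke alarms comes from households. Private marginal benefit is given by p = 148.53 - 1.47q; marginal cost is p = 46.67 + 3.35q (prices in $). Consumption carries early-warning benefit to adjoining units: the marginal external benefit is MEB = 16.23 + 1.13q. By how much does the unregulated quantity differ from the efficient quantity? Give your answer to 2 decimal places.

Market equilibrium (private): 46.67 + 3.35q = 148.53 - 1.47q → q_m = 21.1328.
Social marginal benefit = demand + MEB = 164.76 - 0.34q.
Set SMB = MC: 164.76 - 0.34q = 46.67 + 3.35q → q* = 32.0027.
Gap = |21.1328 − 32.0027| = 10.8699.

10.87 units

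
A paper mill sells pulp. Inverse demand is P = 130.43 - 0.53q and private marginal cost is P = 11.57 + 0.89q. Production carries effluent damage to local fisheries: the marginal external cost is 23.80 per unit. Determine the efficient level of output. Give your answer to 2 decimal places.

Social marginal cost = private MC + MEC = 35.37 + 0.89q.
Set SMC = demand: 35.37 + 0.89q = 130.43 - 0.53q → q* = 66.9437.

q* = 66.94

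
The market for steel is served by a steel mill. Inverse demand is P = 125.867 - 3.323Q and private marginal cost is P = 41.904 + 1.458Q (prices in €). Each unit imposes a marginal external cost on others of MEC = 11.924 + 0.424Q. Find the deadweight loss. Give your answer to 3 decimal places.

Market equilibrium (private): 41.904 + 1.458Q = 125.867 - 3.323Q → Q_m = 17.5618.
Social marginal cost = private MC + MEC = 53.828 + 1.882Q.
Set SMC = demand: 53.828 + 1.882Q = 125.867 - 3.323Q → Q* = 13.8403.
The loss is the area between SMC and demand from Q* to Q_m; with linear curves that's a triangle of height MEC(Q_m).
DWL = ½ × 3.7215 × 19.3702 = 36.0431.

DWL = €36.043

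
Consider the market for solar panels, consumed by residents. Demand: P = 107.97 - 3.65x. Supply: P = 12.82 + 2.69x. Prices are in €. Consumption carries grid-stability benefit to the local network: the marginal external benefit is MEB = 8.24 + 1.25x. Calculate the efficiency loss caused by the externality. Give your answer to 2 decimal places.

Market equilibrium (private): 12.82 + 2.69x = 107.97 - 3.65x → x_m = 15.0079.
Social marginal benefit = demand + MEB = 116.21 - 2.40x.
Set SMB = MC: 116.21 - 2.40x = 12.82 + 2.69x → x* = 20.3124.
The loss is the area between SMB and MC from x* to x_m; with linear curves that's a triangle of height MEB(x_m).
DWL = ½ × 5.3045 × 26.9999 = 71.6105.

DWL = €71.61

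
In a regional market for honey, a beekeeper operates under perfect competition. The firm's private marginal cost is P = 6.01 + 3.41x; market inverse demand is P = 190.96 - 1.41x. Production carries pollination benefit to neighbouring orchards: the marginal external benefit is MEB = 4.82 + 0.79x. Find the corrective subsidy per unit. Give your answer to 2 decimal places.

Social marginal cost = private MC − MEB = 1.19 + 2.62x.
Set SMC = demand: 1.19 + 2.62x = 190.96 - 1.41x → x* = 47.0893.
The Pigouvian subsidy equals MEB at x*: 4.82 + 0.79×47.0893 = 42.0205.

subsidy = 42.02 per unit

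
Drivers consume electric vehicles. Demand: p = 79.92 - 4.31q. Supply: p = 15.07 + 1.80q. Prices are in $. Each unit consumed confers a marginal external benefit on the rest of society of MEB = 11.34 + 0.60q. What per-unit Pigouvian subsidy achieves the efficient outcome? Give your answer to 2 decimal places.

Social marginal benefit = demand + MEB = 91.26 - 3.71q.
Set SMB = MC: 91.26 - 3.71q = 15.07 + 1.80q → q* = 13.8276.
The Pigouvian subsidy equals MEB at q*: 11.34 + 0.60×13.8276 = 19.6366.

subsidy = $19.64 per unit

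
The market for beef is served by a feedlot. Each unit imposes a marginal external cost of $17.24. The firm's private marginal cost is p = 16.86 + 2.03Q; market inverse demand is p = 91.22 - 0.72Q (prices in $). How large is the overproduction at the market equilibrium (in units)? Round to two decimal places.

Market equilibrium (private): 16.86 + 2.03Q = 91.22 - 0.72Q → Q_m = 27.0400.
Social marginal cost = private MC + MEC = 34.10 + 2.03Q.
Set SMC = demand: 34.10 + 2.03Q = 91.22 - 0.72Q → Q* = 20.7709.
Gap = |27.0400 − 20.7709| = 6.2691.

6.27 units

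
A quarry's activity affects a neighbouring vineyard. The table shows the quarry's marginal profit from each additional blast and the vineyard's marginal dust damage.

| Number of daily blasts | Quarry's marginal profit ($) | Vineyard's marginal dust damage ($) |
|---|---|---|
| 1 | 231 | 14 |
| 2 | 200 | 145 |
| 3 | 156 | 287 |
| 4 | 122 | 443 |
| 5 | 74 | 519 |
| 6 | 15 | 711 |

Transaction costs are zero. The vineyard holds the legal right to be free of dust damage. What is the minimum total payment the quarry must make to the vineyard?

$159

Efficient level: marginal profit ≥ marginal dust damage through level 2, so k* = 2.
With the vineyard holding the right, the quarry must at least compensate total damage at k*: 14 + 145 = 159.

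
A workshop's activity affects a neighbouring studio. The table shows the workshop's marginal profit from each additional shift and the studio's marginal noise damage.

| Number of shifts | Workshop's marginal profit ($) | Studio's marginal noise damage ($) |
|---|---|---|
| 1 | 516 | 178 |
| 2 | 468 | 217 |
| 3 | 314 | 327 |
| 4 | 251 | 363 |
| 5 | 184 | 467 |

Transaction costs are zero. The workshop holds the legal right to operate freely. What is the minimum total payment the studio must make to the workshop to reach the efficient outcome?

Left alone the workshop would choose level 5 (marginal profit stays positive).
Efficient level: k* = 2 (marginal profit ≥ marginal noise damage through 2).
The studio must at least cover the workshop's forgone profit from cutting 5→2: 314 + 251 + 184 = 749.

$749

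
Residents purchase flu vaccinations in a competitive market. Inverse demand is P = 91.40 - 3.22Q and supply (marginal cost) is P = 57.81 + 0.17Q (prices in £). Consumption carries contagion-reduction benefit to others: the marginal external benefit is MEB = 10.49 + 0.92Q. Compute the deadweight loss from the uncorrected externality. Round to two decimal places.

Market equilibrium (private): 57.81 + 0.17Q = 91.40 - 3.22Q → Q_m = 9.9086.
Social marginal benefit = demand + MEB = 101.89 - 2.30Q.
Set SMB = MC: 101.89 - 2.30Q = 57.81 + 0.17Q → Q* = 17.8462.
Between Q* and Q_m the wedge SMB − MC runs linearly from 0 to MEB(Q_m), so the loss is a triangle.
DWL = ½ × 7.9376 × 19.6059 = 77.8119.

DWL = £77.81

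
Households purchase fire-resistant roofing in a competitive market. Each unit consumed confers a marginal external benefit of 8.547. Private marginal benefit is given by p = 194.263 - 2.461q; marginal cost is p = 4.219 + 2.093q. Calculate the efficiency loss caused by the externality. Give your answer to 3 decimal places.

DWL = 8.021

Market equilibrium (private): 4.219 + 2.093q = 194.263 - 2.461q → q_m = 41.7312.
Social marginal benefit = demand + MEB = 202.810 - 2.461q.
Set SMB = MC: 202.810 - 2.461q = 4.219 + 2.093q → q* = 43.6080.
The loss is the area between SMB and MC from q* to q_m; with linear curves that's a triangle of height MEB(q_m).
DWL = ½ × 1.8768 × 8.5470 = 8.0205.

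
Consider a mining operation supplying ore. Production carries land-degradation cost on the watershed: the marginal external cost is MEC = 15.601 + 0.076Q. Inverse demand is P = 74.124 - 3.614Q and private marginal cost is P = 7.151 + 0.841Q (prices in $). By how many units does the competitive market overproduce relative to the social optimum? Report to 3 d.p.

Market equilibrium (private): 7.151 + 0.841Q = 74.124 - 3.614Q → Q_m = 15.0332.
Social marginal cost = private MC + MEC = 22.752 + 0.917Q.
Set SMC = demand: 22.752 + 0.917Q = 74.124 - 3.614Q → Q* = 11.3379.
Gap = |15.0332 − 11.3379| = 3.6953.

3.695 units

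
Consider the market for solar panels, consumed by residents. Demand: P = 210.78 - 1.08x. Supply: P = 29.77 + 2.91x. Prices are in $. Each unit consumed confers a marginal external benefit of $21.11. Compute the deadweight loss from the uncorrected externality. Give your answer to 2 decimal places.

DWL = $55.84

Market equilibrium (private): 29.77 + 2.91x = 210.78 - 1.08x → x_m = 45.3659.
Social marginal benefit = demand + MEB = 231.89 - 1.08x.
Set SMB = MC: 231.89 - 1.08x = 29.77 + 2.91x → x* = 50.6566.
The welfare-loss triangle has base |x_m − x*| and height MEB(x_m) (the vertical gap between SMB and MC is zero at x* and MEB at x_m).
DWL = ½ × 5.2907 × 21.1100 = 55.8433.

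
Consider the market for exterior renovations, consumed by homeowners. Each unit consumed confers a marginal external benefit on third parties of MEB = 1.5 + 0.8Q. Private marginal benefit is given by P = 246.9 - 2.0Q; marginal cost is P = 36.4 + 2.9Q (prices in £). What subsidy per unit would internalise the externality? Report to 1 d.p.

subsidy = £42.9 per unit

Social marginal benefit = demand + MEB = 248.4 - 1.2Q.
Set SMB = MC: 248.4 - 1.2Q = 36.4 + 2.9Q → Q* = 51.7073.
The Pigouvian subsidy equals MEB at Q*: 1.5 + 0.8×51.7073 = 42.8658.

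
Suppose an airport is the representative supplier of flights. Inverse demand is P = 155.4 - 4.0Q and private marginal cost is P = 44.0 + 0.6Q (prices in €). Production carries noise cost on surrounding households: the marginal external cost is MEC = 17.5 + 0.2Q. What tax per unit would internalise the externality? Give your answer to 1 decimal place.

tax = €21.4 per unit

Social marginal cost = private MC + MEC = 61.5 + 0.8Q.
Set SMC = demand: 61.5 + 0.8Q = 155.4 - 4.0Q → Q* = 19.5625.
The Pigouvian tax equals MEC at Q*: 17.5 + 0.2×19.5625 = 21.4125.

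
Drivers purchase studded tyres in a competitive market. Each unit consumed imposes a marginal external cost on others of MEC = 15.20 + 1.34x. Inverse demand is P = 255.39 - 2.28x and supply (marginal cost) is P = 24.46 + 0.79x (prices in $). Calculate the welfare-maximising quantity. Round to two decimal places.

Social marginal benefit = demand − MEC = 240.19 - 3.62x.
Set SMB = MC: 240.19 - 3.62x = 24.46 + 0.79x → x* = 48.9184.

x* = 48.92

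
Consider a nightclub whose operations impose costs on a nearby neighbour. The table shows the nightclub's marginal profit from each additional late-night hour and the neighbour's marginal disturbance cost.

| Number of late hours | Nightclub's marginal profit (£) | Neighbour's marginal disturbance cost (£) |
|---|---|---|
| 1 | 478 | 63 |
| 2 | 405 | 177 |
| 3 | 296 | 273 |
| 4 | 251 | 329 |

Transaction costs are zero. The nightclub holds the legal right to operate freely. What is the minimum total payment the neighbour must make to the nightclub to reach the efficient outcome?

£251

Left alone the nightclub would choose level 4 (marginal profit stays positive).
Efficient level: k* = 3 (marginal profit ≥ marginal disturbance cost through 3).
The neighbour must at least cover the nightclub's forgone profit from cutting 4→3: 251 = 251.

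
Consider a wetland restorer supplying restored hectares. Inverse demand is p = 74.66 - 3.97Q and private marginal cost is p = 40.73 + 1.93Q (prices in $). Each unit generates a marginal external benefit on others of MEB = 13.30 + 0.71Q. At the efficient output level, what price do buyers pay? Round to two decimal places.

P = $38.53

Social marginal cost = private MC − MEB = 27.43 + 1.22Q.
Set SMC = demand: 27.43 + 1.22Q = 74.66 - 3.97Q → Q* = 9.1002.
Consumer price on the demand curve at Q*: 74.66 − 3.97×9.1002 = 38.5322.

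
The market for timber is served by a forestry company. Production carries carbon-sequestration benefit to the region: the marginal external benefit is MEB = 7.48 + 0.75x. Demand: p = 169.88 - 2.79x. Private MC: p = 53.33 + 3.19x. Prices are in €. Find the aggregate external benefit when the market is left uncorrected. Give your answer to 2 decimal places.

€288.23

Market equilibrium (private): 53.33 + 3.19x = 169.88 - 2.79x → x_m = 19.4900.
Total external benefit = ∫₀^{x_m} (7.48 + 0.75x) dx = 7.48×19.4900 + ½×0.75×19.4900² = 288.2327.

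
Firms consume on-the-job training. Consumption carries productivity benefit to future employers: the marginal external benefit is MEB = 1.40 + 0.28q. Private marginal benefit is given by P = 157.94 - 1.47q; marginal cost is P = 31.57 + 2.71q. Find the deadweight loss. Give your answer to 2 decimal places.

DWL = 12.48

Market equilibrium (private): 31.57 + 2.71q = 157.94 - 1.47q → q_m = 30.2321.
Social marginal benefit = demand + MEB = 159.34 - 1.19q.
Set SMB = MC: 159.34 - 1.19q = 31.57 + 2.71q → q* = 32.7615.
The loss is the area between SMB and MC from q* to q_m; with linear curves that's a triangle of height MEB(q_m).
DWL = ½ × 2.5294 × 9.8650 = 12.4763.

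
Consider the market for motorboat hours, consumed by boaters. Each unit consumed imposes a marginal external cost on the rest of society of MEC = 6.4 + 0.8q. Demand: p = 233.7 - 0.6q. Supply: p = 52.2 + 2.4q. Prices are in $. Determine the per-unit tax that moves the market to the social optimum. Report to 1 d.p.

tax = $43.3 per unit

Social marginal benefit = demand − MEC = 227.3 - 1.4q.
Set SMB = MC: 227.3 - 1.4q = 52.2 + 2.4q → q* = 46.0789.
The Pigouvian tax equals MEC at q*: 6.4 + 0.8×46.0789 = 43.2631.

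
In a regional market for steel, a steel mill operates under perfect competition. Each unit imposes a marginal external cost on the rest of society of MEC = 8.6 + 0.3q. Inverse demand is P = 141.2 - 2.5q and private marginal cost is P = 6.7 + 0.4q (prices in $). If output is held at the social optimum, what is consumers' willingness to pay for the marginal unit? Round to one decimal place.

Social marginal cost = private MC + MEC = 15.3 + 0.7q.
Set SMC = demand: 15.3 + 0.7q = 141.2 - 2.5q → q* = 39.3438.
Consumer price on the demand curve at q*: 141.2 − 2.5×39.3438 = 42.8405.

P = $42.8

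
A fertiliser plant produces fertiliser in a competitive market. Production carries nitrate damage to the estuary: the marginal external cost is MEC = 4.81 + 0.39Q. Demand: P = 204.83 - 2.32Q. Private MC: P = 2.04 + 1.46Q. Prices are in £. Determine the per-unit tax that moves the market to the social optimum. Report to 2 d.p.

Social marginal cost = private MC + MEC = 6.85 + 1.85Q.
Set SMC = demand: 6.85 + 1.85Q = 204.83 - 2.32Q → Q* = 47.4772.
The Pigouvian tax equals MEC at Q*: 4.81 + 0.39×47.4772 = 23.3261.

tax = £23.33 per unit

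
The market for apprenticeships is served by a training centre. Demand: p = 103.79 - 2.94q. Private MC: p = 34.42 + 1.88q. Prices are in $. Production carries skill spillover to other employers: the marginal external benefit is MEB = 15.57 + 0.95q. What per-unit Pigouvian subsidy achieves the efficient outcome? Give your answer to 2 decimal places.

subsidy = $36.42 per unit

Social marginal cost = private MC − MEB = 18.85 + 0.93q.
Set SMC = demand: 18.85 + 0.93q = 103.79 - 2.94q → q* = 21.9483.
The Pigouvian subsidy equals MEB at q*: 15.57 + 0.95×21.9483 = 36.4209.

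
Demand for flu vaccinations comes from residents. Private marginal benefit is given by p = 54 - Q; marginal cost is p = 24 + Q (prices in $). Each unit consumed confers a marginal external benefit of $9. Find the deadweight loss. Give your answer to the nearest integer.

DWL = $20

Market equilibrium (private): 24 + Q = 54 - Q → Q_m = 15.0000.
Social marginal benefit = demand + MEB = 63 - Q.
Set SMB = MC: 63 - Q = 24 + Q → Q* = 19.5000.
Between Q* and Q_m the wedge SMB − MC runs linearly from 0 to MEB(Q_m), so the loss is a triangle.
DWL = ½ × 4.5000 × 9.0000 = 20.2500.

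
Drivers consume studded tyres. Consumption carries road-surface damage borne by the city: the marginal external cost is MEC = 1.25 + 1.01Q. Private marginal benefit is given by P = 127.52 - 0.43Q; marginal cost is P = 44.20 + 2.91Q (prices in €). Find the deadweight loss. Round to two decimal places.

DWL = €80.39

Market equilibrium (private): 44.20 + 2.91Q = 127.52 - 0.43Q → Q_m = 24.9461.
Social marginal benefit = demand − MEC = 126.27 - 1.44Q.
Set SMB = MC: 126.27 - 1.44Q = 44.20 + 2.91Q → Q* = 18.8667.
Height of the DWL triangle at Q_m is MC(Q_m) − SMB(Q_m) = MEC(Q_m) = 26.4456.
DWL = ½ × 6.0794 × 26.4456 = 80.3867.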